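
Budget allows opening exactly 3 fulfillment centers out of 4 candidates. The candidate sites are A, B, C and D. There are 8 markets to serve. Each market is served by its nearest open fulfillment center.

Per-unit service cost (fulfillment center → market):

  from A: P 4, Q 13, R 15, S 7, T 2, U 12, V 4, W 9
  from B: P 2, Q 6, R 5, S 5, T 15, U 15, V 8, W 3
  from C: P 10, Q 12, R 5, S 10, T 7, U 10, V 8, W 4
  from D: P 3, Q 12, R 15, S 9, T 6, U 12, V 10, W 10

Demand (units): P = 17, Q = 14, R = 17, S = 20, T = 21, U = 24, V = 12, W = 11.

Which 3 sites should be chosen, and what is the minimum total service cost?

Choose A, B and C; total service cost 666.

With exactly 3 open, each market uses its cheapest among the chosen.
{A, B, C}: P→B 2·17=34, Q→B 6·14=84, R→B 5·17=85, S→B 5·20=100, T→A 2·21=42, U→C 10·24=240, V→A 4·12=48, W→B 3·11=33. Service cost 666.
{A, B, D}: service cost 714
{B, C, D}: service cost 798
Among all 4 size-3 choices, {A, B, C} is lowest.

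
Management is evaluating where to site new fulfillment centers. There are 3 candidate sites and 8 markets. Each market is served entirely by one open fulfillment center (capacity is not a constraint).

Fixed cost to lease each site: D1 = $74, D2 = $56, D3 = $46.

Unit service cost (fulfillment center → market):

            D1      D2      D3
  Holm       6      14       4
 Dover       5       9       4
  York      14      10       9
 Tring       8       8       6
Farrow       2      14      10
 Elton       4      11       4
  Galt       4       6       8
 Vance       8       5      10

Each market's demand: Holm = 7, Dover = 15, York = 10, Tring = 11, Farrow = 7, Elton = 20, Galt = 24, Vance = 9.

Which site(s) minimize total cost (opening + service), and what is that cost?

Open D1 and D3; minimum total cost 626.

For any fixed open set, each market goes to its cheapest open site; total = fixed + service.
{D1, D3}: Holm→D3 4·7=28, Dover→D3 4·15=60, York→D3 9·10=90, Tring→D3 6·11=66, Farrow→D1 2·7=14, Elton→D1 4·20=80, Galt→D1 4·24=96, Vance→D1 8·9=72. Service 506; fixed 120; total 626.
{D1, D2, D3}: service 479 + fixed 176 = 655
{D1, D2}: service 540 + fixed 130 = 670
{D3}: service 676 + fixed 46 = 722
No other subset beats 626.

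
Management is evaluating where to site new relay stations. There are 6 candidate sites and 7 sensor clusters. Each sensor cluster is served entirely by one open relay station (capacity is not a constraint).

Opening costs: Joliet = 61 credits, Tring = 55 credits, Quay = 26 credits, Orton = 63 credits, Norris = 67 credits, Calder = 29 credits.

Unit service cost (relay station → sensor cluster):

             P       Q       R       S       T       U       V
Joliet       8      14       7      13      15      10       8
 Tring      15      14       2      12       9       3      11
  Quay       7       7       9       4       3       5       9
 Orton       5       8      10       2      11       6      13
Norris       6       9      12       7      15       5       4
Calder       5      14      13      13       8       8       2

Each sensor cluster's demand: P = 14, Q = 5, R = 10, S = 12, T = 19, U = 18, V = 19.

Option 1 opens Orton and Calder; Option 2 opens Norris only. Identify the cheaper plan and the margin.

Option 1: {Orton, Calder}: P→Orton 5·14=70, Q→Orton 8·5=40, R→Orton 10·10=100, S→Orton 2·12=24, T→Calder 8·19=152, U→Orton 6·18=108, V→Calder 2·19=38. Service 532; fixed 92; total 624.
Option 2: {Norris}: P→Norris 6·14=84, Q→Norris 9·5=45, R→Norris 12·10=120, S→Norris 7·12=84, T→Norris 15·19=285, U→Norris 5·18=90, V→Norris 4·19=76. Service 784; fixed 67; total 851.
Difference: |624 − 851| = 227.

Option 1 is cheaper by 227.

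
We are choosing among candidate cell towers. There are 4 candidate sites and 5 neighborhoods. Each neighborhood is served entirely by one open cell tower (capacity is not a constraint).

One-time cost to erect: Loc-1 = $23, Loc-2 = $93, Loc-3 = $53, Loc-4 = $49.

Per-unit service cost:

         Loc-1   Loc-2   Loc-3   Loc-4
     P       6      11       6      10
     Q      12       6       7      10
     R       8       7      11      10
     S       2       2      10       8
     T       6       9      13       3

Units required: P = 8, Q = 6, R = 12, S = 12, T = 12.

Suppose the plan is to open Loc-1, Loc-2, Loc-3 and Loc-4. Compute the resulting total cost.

Each neighborhood is assigned to its cheapest site among the open ones.
{Loc-1, Loc-2, Loc-3, Loc-4}: P→Loc-1 6·8=48, Q→Loc-2 6·6=36, R→Loc-2 7·12=84, S→Loc-1 2·12=24, T→Loc-4 3·12=36. Service 228; fixed 218; total 446.

Total cost: 446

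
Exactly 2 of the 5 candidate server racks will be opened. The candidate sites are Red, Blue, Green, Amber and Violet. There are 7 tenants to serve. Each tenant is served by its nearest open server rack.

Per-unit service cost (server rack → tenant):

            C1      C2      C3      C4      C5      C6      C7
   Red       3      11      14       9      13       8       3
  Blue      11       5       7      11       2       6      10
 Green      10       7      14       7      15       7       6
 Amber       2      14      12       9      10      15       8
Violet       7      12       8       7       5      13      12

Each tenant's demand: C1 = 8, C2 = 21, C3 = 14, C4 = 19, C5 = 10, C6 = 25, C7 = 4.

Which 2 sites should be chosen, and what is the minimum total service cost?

With exactly 2 open, each tenant uses its cheapest among the chosen.
{Red, Blue}: C1→Red 3·8=24, C2→Blue 5·21=105, C3→Blue 7·14=98, C4→Red 9·19=171, C5→Blue 2·10=20, C6→Blue 6·25=150, C7→Red 3·4=12. Service cost 580.
{Blue, Amber}: service cost 592
{Blue, Violet}: service cost 602
Among all 10 size-2 choices, {Red, Blue} is lowest.

Choose Red and Blue; total service cost 580.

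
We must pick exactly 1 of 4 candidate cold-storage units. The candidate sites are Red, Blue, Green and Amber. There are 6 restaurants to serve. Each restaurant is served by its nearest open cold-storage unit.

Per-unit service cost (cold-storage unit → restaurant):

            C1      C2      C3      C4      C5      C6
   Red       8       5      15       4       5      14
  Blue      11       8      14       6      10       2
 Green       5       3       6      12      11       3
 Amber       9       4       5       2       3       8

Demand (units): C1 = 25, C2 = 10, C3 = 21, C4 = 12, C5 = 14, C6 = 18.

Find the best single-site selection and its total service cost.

With exactly 1 open, each restaurant uses its cheapest among the chosen.
{Amber}: C1→Amber 9·25=225, C2→Amber 4·10=40, C3→Amber 5·21=105, C4→Amber 2·12=24, C5→Amber 3·14=42, C6→Amber 8·18=144. Service cost 580.
{Green}: service cost 633
{Blue}: service cost 897
Among all 4 size-1 choices, {Amber} is lowest.

Choose Amber only; total service cost 580.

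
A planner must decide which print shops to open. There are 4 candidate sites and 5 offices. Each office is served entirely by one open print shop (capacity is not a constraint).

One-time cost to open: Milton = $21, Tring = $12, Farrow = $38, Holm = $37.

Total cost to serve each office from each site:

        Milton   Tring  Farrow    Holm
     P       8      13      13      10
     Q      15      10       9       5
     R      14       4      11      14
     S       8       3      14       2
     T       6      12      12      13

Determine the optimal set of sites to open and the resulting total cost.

For any fixed open set, each office goes to its cheapest open site; total = fixed + service.
{Tring}: P→Tring 13, Q→Tring 10, R→Tring 4, S→Tring 3, T→Tring 12. Service 42; fixed 12; total 54.
{Milton, Tring}: service 31 + fixed 33 = 64
{Milton}: service 51 + fixed 21 = 72
{Milton, Tring, Farrow, Holm}: service 25 + fixed 108 = 133
No other subset beats 54.

Open Tring only; minimum total cost 54.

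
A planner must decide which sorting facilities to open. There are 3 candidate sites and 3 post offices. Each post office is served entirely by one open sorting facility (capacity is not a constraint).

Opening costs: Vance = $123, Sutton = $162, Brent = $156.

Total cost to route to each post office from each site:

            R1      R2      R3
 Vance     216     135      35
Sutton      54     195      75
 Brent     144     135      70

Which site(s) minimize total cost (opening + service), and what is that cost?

For any fixed open set, each post office goes to its cheapest open site; total = fixed + service.
{Sutton}: R1→Sutton 54, R2→Sutton 195, R3→Sutton 75. Service 324; fixed 162; total 486.
{Brent}: service 349 + fixed 156 = 505
{Vance}: R1→Vance 216, R2→Vance 135, R3→Vance 35. Service 386; fixed 123; total 509.
{Vance, Sutton, Brent}: R1→Sutton 54, R2→Vance 135, R3→Vance 35. Service 224; fixed 441; total 665.
No other subset beats 486.

Open Sutton only; minimum total cost 486.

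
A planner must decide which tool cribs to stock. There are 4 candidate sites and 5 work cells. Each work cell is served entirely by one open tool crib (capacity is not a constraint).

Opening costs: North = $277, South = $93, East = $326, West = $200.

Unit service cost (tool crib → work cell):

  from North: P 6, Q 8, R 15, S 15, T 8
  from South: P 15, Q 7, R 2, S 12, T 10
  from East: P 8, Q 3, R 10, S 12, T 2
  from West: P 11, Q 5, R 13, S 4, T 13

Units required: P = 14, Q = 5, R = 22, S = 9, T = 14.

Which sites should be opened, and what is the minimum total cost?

For any fixed open set, each work cell goes to its cheapest open site; total = fixed + service.
{South}: P→South 15·14=210, Q→South 7·5=35, R→South 2·22=44, S→South 12·9=108, T→South 10·14=140. Service 537; fixed 93; total 630.
{South, West}: P→West 11·14=154, Q→West 5·5=25, R→South 2·22=44, S→West 4·9=36, T→South 10·14=140. Service 399; fixed 293; total 692.
{South, East}: service 307 + fixed 419 = 726
{North, South, East, West}: service 207 + fixed 896 = 1103
No other subset beats 630.

Open South only; minimum total cost 630.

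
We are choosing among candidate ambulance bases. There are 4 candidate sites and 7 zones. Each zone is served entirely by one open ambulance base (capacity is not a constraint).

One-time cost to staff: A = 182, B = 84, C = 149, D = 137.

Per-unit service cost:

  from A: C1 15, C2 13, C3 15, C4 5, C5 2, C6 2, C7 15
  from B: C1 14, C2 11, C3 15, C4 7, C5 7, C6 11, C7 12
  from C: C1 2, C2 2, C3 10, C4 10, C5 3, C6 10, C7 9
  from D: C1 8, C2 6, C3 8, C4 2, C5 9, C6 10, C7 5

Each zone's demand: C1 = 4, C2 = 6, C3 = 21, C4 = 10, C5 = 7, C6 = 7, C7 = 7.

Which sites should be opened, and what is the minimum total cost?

For any fixed open set, each zone goes to its cheapest open site; total = fixed + service.
{D}: C1→D 8·4=32, C2→D 6·6=36, C3→D 8·21=168, C4→D 2·10=20, C5→D 9·7=63, C6→D 10·7=70, C7→D 5·7=35. Service 424; fixed 137; total 561.
{C, D}: service 334 + fixed 286 = 620
{B, D}: C1→D 8·4=32, C2→D 6·6=36, C3→D 8·21=168, C4→D 2·10=20, C5→B 7·7=49, C6→D 10·7=70, C7→D 5·7=35. Service 410; fixed 221; total 631.
{A, B, C, D}: service 271 + fixed 552 = 823
(All 15 nonempty subsets were checked; D only is lowest.)

Open D only; minimum total cost 561.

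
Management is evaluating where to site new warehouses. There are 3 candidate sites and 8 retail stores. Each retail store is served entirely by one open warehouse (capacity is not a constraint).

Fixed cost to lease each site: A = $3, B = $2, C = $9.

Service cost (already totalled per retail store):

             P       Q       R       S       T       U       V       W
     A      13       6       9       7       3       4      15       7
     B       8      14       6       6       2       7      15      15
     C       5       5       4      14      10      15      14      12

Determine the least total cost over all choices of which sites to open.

For any fixed open set, each retail store goes to its cheapest open site; total = fixed + service.
{A, B}: P→B 8, Q→A 6, R→B 6, S→B 6, T→B 2, U→A 4, V→A 15, W→A 7. Service 54; fixed 5; total 59.
{A, B, C}: service 47 + fixed 14 = 61
{A, C}: service 49 + fixed 12 = 61
{B}: service 73 + fixed 2 = 75
No other subset beats 59.

Minimum total cost: 59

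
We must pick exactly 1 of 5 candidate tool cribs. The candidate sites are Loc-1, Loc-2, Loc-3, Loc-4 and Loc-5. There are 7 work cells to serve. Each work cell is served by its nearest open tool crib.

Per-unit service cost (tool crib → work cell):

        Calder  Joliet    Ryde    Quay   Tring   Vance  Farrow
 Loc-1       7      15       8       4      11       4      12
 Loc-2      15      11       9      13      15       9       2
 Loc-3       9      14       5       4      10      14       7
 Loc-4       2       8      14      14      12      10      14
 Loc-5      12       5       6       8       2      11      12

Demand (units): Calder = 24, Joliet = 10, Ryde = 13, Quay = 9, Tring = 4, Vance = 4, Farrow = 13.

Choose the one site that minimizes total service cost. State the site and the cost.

With exactly 1 open, each work cell uses its cheapest among the chosen.
{Loc-3}: Calder→Loc-3 9·24=216, Joliet→Loc-3 14·10=140, Ryde→Loc-3 5·13=65, Quay→Loc-3 4·9=36, Tring→Loc-3 10·4=40, Vance→Loc-3 14·4=56, Farrow→Loc-3 7·13=91. Service cost 644.
{Loc-1}: service cost 674
{Loc-5}: service cost 696
Among all 5 size-1 choices, {Loc-3} is lowest.

Choose Loc-3 only; total service cost 644.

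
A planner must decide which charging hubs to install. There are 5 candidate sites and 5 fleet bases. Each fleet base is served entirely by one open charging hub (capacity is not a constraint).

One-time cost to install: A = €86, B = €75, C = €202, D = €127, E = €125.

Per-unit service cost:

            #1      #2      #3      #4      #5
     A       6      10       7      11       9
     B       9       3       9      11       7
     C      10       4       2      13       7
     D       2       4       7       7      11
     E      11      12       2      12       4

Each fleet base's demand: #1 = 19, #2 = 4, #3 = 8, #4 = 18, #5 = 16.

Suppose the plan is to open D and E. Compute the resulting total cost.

Total cost: 512

Each fleet base is assigned to its cheapest site among the open ones.
{D, E}: #1→D 2·19=38, #2→D 4·4=16, #3→E 2·8=16, #4→D 7·18=126, #5→E 4·16=64. Service 260; fixed 252; total 512.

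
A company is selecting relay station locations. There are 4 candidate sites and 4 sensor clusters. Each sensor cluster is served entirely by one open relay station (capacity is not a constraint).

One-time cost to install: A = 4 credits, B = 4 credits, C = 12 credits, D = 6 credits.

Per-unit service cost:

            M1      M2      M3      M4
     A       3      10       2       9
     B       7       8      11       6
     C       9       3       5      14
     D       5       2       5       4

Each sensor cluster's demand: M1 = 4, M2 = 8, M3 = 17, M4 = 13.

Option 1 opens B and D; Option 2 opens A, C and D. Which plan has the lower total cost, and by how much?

Option 2 is cheaper by 47.

Option 1: {B, D}: M1→D 5·4=20, M2→D 2·8=16, M3→D 5·17=85, M4→D 4·13=52. Service 173; fixed 10; total 183.
Option 2: {A, C, D}: M1→A 3·4=12, M2→D 2·8=16, M3→A 2·17=34, M4→D 4·13=52. Service 114; fixed 22; total 136.
Difference: |183 − 136| = 47.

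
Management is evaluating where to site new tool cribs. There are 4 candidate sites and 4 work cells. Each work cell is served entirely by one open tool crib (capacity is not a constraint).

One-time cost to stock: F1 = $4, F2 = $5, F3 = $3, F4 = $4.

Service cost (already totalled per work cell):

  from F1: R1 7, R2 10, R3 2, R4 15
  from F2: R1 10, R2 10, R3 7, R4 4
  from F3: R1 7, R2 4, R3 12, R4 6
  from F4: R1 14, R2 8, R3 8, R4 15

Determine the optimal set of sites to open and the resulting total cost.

Open F1 and F3; minimum total cost 26.

For any fixed open set, each work cell goes to its cheapest open site; total = fixed + service.
{F1, F3}: R1→F1 7, R2→F3 4, R3→F1 2, R4→F3 6. Service 19; fixed 7; total 26.
{F1, F2, F3}: R1→F1 7, R2→F3 4, R3→F1 2, R4→F2 4. Service 17; fixed 12; total 29.
{F1, F3, F4}: service 19 + fixed 11 = 30
{F1, F2, F3, F4}: service 17 + fixed 16 = 33
No other subset beats 26.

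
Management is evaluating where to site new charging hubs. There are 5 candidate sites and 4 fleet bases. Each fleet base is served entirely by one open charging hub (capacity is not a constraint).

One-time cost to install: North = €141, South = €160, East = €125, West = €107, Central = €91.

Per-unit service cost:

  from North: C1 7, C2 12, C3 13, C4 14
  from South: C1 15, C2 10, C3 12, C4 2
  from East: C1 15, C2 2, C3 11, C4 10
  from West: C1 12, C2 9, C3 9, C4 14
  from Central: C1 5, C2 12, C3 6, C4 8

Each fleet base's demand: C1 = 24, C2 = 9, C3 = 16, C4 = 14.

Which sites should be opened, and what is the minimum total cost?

Open Central only; minimum total cost 527.

For any fixed open set, each fleet base goes to its cheapest open site; total = fixed + service.
{Central}: C1→Central 5·24=120, C2→Central 12·9=108, C3→Central 6·16=96, C4→Central 8·14=112. Service 436; fixed 91; total 527.
{East, Central}: C1→Central 5·24=120, C2→East 2·9=18, C3→Central 6·16=96, C4→Central 8·14=112. Service 346; fixed 216; total 562.
{South, Central}: service 334 + fixed 251 = 585
{North, South, East, West, Central}: service 262 + fixed 624 = 886
No other subset beats 527.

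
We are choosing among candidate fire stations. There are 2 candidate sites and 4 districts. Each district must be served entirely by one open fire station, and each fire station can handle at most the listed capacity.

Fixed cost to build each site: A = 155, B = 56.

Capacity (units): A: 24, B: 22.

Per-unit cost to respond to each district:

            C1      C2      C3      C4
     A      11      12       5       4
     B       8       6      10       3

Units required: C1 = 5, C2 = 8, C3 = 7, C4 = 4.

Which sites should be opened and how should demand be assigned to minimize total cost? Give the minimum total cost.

Minimum total cost: 346

Open {A, B}: C1→B 8·5=40, C2→B 6·8=48, C3→A 5·7=35, C4→B 3·4=12.
Loads: A carries 7/24, B carries 17/22. Service 135; fixed 211; total 346.
Next best feasible plan costs 350.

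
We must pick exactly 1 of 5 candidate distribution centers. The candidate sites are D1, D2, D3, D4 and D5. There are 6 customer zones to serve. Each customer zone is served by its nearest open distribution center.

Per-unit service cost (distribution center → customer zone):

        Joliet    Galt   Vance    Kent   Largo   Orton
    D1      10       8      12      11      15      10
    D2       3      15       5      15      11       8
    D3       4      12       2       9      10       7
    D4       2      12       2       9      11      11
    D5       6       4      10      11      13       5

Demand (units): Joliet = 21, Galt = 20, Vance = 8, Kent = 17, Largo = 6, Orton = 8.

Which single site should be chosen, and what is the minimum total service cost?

Choose D5 only; total service cost 591.

With exactly 1 open, each customer zone uses its cheapest among the chosen.
{D5}: Joliet→D5 6·21=126, Galt→D5 4·20=80, Vance→D5 10·8=80, Kent→D5 11·17=187, Largo→D5 13·6=78, Orton→D5 5·8=40. Service cost 591.
{D4}: service cost 605
{D3}: service cost 609
Among all 5 size-1 choices, {D5} is lowest.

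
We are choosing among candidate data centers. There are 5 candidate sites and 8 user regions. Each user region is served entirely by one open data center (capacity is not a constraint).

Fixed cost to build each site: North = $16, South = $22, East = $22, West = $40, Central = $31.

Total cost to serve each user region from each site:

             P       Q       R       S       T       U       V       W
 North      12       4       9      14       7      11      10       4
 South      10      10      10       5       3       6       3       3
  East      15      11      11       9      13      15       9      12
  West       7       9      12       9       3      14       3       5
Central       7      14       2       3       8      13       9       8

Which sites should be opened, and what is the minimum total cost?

Open South only; minimum total cost 72.

For any fixed open set, each user region goes to its cheapest open site; total = fixed + service.
{South}: P→South 10, Q→South 10, R→South 10, S→South 5, T→South 3, U→South 6, V→South 3, W→South 3. Service 50; fixed 22; total 72.
{North, South}: P→South 10, Q→North 4, R→North 9, S→South 5, T→South 3, U→South 6, V→South 3, W→South 3. Service 43; fixed 38; total 81.
{North}: P→North 12, Q→North 4, R→North 9, S→North 14, T→North 7, U→North 11, V→North 10, W→North 4. Service 71; fixed 16; total 87.
{North, South, East, West, Central}: service 31 + fixed 131 = 162
No other subset beats 72.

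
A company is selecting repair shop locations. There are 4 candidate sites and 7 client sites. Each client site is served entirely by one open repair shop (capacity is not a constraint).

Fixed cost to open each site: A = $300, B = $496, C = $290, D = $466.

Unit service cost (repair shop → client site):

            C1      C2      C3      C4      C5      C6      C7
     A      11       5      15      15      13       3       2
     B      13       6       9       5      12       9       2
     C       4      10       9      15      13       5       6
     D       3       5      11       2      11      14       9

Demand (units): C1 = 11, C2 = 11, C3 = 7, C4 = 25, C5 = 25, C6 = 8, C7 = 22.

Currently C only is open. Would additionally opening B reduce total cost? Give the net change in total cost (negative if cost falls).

Current service cost with {C}: 1089.
Adding B: each client site re-picks its cheapest; new service cost 682, saving 407.
Extra fixed cost: 496. Net change = 496 − 407 = 89.
(Totals: 1379 → 1468.)

No — net change +89 (cost rises by 89).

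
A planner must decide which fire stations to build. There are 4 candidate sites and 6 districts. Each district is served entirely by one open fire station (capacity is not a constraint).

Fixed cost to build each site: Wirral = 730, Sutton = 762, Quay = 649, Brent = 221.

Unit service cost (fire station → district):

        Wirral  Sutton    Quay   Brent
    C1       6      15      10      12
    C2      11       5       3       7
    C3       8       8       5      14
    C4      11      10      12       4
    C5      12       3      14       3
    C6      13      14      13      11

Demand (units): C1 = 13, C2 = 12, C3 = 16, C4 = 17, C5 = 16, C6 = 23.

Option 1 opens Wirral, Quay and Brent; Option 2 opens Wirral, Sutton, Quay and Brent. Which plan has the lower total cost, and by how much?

Option 1: {Wirral, Quay, Brent}: C1→Wirral 6·13=78, C2→Quay 3·12=36, C3→Quay 5·16=80, C4→Brent 4·17=68, C5→Brent 3·16=48, C6→Brent 11·23=253. Service 563; fixed 1600; total 2163.
Option 2: {Wirral, Sutton, Quay, Brent}: C1→Wirral 6·13=78, C2→Quay 3·12=36, C3→Quay 5·16=80, C4→Brent 4·17=68, C5→Sutton 3·16=48, C6→Brent 11·23=253. Service 563; fixed 2362; total 2925.
Difference: |2163 − 2925| = 762.

Option 1 is cheaper by 762.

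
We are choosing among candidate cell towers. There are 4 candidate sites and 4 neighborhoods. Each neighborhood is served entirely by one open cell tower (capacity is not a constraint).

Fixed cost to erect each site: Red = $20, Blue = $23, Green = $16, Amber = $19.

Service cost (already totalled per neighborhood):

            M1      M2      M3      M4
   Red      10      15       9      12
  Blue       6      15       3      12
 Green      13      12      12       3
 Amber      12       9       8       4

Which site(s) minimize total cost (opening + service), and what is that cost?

For any fixed open set, each neighborhood goes to its cheapest open site; total = fixed + service.
{Amber}: M1→Amber 12, M2→Amber 9, M3→Amber 8, M4→Amber 4. Service 33; fixed 19; total 52.
{Green}: service 40 + fixed 16 = 56
{Blue}: service 36 + fixed 23 = 59
{Red, Blue, Green, Amber}: M1→Blue 6, M2→Amber 9, M3→Blue 3, M4→Green 3. Service 21; fixed 78; total 99.
No other subset beats 52.

Open Amber only; minimum total cost 52.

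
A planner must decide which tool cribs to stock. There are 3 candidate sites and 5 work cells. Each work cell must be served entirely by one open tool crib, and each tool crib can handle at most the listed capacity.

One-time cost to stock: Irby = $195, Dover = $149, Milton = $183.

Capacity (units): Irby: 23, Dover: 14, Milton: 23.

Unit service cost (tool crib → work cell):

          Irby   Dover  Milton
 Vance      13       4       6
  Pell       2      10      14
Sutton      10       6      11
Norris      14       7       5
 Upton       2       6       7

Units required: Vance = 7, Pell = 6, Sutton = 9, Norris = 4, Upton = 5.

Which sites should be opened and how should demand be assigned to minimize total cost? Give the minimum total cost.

Minimum total cost: 512

Open {Irby, Dover}: Vance→Dover 4·7=28, Pell→Irby 2·6=12, Sutton→Irby 10·9=90, Norris→Dover 7·4=28, Upton→Irby 2·5=10.
Loads: Irby carries 20/23, Dover carries 11/14. Service 168; fixed 344; total 512.
Next best feasible plan costs 539.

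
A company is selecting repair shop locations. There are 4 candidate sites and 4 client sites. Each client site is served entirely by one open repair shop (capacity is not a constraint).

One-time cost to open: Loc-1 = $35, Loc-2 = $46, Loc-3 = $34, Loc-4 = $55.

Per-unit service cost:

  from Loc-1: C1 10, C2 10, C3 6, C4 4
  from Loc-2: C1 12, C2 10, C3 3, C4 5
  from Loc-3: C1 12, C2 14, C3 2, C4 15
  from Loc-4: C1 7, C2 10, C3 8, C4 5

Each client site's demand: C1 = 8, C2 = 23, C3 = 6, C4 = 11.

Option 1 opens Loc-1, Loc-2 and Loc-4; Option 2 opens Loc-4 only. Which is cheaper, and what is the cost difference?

Option 1: {Loc-1, Loc-2, Loc-4}: C1→Loc-4 7·8=56, C2→Loc-1 10·23=230, C3→Loc-2 3·6=18, C4→Loc-1 4·11=44. Service 348; fixed 136; total 484.
Option 2: {Loc-4}: C1→Loc-4 7·8=56, C2→Loc-4 10·23=230, C3→Loc-4 8·6=48, C4→Loc-4 5·11=55. Service 389; fixed 55; total 444.
Difference: |484 − 444| = 40.

Option 2 is cheaper by 40.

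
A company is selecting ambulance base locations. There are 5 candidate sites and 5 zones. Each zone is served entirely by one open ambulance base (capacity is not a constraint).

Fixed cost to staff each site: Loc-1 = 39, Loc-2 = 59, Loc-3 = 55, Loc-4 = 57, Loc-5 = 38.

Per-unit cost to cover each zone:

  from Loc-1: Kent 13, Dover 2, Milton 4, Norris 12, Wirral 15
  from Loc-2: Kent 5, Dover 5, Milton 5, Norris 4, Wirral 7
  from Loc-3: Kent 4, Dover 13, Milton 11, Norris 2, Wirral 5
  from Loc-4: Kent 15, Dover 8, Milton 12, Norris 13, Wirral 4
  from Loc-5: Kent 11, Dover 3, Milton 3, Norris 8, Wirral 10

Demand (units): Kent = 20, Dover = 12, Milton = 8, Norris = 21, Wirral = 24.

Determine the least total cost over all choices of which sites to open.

Minimum total cost: 392

For any fixed open set, each zone goes to its cheapest open site; total = fixed + service.
{Loc-1, Loc-3}: Kent→Loc-3 4·20=80, Dover→Loc-1 2·12=24, Milton→Loc-1 4·8=32, Norris→Loc-3 2·21=42, Wirral→Loc-3 5·24=120. Service 298; fixed 94; total 392.
{Loc-3, Loc-5}: Kent→Loc-3 4·20=80, Dover→Loc-5 3·12=36, Milton→Loc-5 3·8=24, Norris→Loc-3 2·21=42, Wirral→Loc-3 5·24=120. Service 302; fixed 93; total 395.
{Loc-1, Loc-3, Loc-5}: Kent→Loc-3 4·20=80, Dover→Loc-1 2·12=24, Milton→Loc-5 3·8=24, Norris→Loc-3 2·21=42, Wirral→Loc-3 5·24=120. Service 290; fixed 132; total 422.
{Loc-1, Loc-2, Loc-3, Loc-4, Loc-5}: Kent→Loc-3 4·20=80, Dover→Loc-1 2·12=24, Milton→Loc-5 3·8=24, Norris→Loc-3 2·21=42, Wirral→Loc-4 4·24=96. Service 266; fixed 248; total 514.
No other subset beats 392.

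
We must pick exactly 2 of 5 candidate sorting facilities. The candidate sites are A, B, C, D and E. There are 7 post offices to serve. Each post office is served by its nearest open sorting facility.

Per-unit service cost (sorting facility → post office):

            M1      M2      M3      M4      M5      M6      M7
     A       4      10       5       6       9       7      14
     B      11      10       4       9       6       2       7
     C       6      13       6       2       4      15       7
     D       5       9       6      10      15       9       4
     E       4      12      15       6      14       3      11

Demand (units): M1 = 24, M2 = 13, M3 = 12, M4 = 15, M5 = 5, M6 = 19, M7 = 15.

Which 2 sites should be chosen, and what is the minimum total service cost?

With exactly 2 open, each post office uses its cheapest among the chosen.
{B, C}: M1→C 6·24=144, M2→B 10·13=130, M3→B 4·12=48, M4→C 2·15=30, M5→C 4·5=20, M6→B 2·19=38, M7→B 7·15=105. Service cost 515.
{C, E}: service cost 536
{A, B}: service cost 537
Among all 10 size-2 choices, {B, C} is lowest.

Choose B and C; total service cost 515.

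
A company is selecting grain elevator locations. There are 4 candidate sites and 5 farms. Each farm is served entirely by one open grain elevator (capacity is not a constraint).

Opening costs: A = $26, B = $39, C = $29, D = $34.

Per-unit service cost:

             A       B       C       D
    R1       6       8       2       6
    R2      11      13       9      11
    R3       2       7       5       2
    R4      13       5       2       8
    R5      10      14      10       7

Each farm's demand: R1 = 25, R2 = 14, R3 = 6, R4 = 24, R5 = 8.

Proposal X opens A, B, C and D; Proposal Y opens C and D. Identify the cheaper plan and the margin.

Proposal Y is cheaper by 65.

Proposal X: {A, B, C, D}: R1→C 2·25=50, R2→C 9·14=126, R3→A 2·6=12, R4→C 2·24=48, R5→D 7·8=56. Service 292; fixed 128; total 420.
Proposal Y: {C, D}: R1→C 2·25=50, R2→C 9·14=126, R3→D 2·6=12, R4→C 2·24=48, R5→D 7·8=56. Service 292; fixed 63; total 355.
Difference: |420 − 355| = 65.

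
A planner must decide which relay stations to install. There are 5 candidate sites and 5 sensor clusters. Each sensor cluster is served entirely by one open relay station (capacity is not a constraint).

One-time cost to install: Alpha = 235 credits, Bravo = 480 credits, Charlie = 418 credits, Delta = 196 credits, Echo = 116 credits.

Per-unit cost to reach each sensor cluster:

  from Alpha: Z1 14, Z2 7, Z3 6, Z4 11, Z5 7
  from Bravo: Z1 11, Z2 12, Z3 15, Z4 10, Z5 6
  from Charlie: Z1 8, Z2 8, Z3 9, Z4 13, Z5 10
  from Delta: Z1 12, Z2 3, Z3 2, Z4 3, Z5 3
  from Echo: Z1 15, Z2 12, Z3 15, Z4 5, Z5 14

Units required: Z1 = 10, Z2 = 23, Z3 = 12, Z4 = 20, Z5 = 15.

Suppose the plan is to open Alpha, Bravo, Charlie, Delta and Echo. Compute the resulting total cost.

Each sensor cluster is assigned to its cheapest site among the open ones.
{Alpha, Bravo, Charlie, Delta, Echo}: Z1→Charlie 8·10=80, Z2→Delta 3·23=69, Z3→Delta 2·12=24, Z4→Delta 3·20=60, Z5→Delta 3·15=45. Service 278; fixed 1445; total 1723.

Total cost: 1723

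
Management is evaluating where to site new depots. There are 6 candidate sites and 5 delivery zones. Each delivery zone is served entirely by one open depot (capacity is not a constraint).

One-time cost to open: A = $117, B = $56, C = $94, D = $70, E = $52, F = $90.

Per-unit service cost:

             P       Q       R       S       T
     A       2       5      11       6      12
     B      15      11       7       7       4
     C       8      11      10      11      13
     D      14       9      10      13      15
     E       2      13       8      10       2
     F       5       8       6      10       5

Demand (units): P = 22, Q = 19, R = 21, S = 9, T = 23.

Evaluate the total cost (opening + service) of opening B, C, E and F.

Each delivery zone is assigned to its cheapest site among the open ones.
{B, C, E, F}: P→E 2·22=44, Q→F 8·19=152, R→F 6·21=126, S→B 7·9=63, T→E 2·23=46. Service 431; fixed 292; total 723.

Total cost: 723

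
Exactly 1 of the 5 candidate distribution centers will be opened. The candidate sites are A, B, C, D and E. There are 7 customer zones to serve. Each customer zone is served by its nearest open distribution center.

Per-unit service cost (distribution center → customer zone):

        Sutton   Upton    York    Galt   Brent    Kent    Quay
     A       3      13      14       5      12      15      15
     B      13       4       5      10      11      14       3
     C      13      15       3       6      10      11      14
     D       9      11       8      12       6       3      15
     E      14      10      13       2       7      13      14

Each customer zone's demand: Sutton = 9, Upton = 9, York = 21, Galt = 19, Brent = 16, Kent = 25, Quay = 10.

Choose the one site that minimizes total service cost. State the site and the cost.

With exactly 1 open, each customer zone uses its cheapest among the chosen.
{D}: Sutton→D 9·9=81, Upton→D 11·9=99, York→D 8·21=168, Galt→D 12·19=228, Brent→D 6·16=96, Kent→D 3·25=75, Quay→D 15·10=150. Service cost 897.
{B}: service cost 1004
{C}: service cost 1004
Among all 5 size-1 choices, {D} is lowest.

Choose D only; total service cost 897.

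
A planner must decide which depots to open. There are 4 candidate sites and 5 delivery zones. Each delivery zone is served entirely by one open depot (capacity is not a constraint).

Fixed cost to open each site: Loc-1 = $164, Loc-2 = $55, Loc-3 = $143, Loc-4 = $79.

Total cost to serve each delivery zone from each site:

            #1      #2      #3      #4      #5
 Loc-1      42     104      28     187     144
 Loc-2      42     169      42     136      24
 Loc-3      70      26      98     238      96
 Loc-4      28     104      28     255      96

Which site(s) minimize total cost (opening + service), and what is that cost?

Open Loc-2 and Loc-4; minimum total cost 454.

For any fixed open set, each delivery zone goes to its cheapest open site; total = fixed + service.
{Loc-2, Loc-4}: #1→Loc-4 28, #2→Loc-4 104, #3→Loc-4 28, #4→Loc-2 136, #5→Loc-2 24. Service 320; fixed 134; total 454.
{Loc-2}: service 413 + fixed 55 = 468
{Loc-2, Loc-3}: service 270 + fixed 198 = 468
{Loc-1, Loc-2, Loc-3, Loc-4}: service 242 + fixed 441 = 683
No other subset beats 454.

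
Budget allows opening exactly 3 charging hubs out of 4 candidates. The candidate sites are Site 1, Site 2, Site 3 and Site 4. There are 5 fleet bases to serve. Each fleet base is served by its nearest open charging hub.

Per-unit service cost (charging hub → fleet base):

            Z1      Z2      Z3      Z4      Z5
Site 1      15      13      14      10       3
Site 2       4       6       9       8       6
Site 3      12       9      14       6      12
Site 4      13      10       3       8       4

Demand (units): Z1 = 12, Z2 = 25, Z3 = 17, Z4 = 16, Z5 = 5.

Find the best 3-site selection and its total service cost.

Choose Site 2, Site 3 and Site 4; total service cost 365.

With exactly 3 open, each fleet base uses its cheapest among the chosen.
{Site 2, Site 3, Site 4}: Z1→Site 2 4·12=48, Z2→Site 2 6·25=150, Z3→Site 4 3·17=51, Z4→Site 3 6·16=96, Z5→Site 4 4·5=20. Service cost 365.
{Site 1, Site 2, Site 4}: service cost 392
{Site 1, Site 2, Site 3}: service cost 462
Among all 4 size-3 choices, {Site 2, Site 3, Site 4} is lowest.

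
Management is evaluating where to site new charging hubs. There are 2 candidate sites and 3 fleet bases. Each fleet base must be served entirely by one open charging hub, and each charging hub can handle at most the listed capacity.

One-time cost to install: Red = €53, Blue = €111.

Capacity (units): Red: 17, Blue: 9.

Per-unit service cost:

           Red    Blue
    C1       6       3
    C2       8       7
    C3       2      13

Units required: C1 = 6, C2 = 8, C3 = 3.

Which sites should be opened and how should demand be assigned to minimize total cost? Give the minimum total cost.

Minimum total cost: 159

Open {Red}: C1→Red 6·6=36, C2→Red 8·8=64, C3→Red 2·3=6.
Loads: Red carries 17/17. Service 106; fixed 53; total 159.
Next best feasible plan costs 252.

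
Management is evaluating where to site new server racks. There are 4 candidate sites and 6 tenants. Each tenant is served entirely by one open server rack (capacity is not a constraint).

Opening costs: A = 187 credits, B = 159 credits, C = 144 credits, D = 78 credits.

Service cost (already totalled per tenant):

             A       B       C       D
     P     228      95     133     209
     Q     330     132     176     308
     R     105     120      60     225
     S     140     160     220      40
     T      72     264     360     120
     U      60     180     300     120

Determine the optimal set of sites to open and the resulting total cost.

For any fixed open set, each tenant goes to its cheapest open site; total = fixed + service.
{B, D}: P→B 95, Q→B 132, R→B 120, S→D 40, T→D 120, U→D 120. Service 627; fixed 237; total 864.
{C, D}: P→C 133, Q→C 176, R→C 60, S→D 40, T→D 120, U→D 120. Service 649; fixed 222; total 871.
{A, B, D}: P→B 95, Q→B 132, R→A 105, S→D 40, T→A 72, U→A 60. Service 504; fixed 424; total 928.
{A, B, C, D}: P→B 95, Q→B 132, R→C 60, S→D 40, T→A 72, U→A 60. Service 459; fixed 568; total 1027.
No other subset beats 864.

Open B and D; minimum total cost 864.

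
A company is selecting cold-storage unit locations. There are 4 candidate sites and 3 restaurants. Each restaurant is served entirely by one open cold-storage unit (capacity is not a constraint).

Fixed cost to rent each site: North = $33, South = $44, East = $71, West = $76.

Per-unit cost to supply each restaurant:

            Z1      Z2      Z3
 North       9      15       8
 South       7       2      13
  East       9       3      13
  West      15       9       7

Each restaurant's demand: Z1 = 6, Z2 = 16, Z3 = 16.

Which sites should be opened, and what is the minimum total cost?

Open North and South; minimum total cost 279.

For any fixed open set, each restaurant goes to its cheapest open site; total = fixed + service.
{North, South}: Z1→South 7·6=42, Z2→South 2·16=32, Z3→North 8·16=128. Service 202; fixed 77; total 279.
{South, West}: service 186 + fixed 120 = 306
{South}: service 282 + fixed 44 = 326
{North, South, East, West}: service 186 + fixed 224 = 410
No other subset beats 279.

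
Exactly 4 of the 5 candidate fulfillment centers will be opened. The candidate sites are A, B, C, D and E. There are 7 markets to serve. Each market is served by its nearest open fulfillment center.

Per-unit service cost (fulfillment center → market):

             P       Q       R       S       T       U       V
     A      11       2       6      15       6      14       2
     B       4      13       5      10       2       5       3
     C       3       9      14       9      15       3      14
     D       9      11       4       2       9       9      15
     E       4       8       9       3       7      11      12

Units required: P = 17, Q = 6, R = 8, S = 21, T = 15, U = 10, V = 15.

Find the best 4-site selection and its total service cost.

With exactly 4 open, each market uses its cheapest among the chosen.
{A, B, C, D}: P→C 3·17=51, Q→A 2·6=12, R→D 4·8=32, S→D 2·21=42, T→B 2·15=30, U→C 3·10=30, V→A 2·15=30. Service cost 227.
{A, B, C, E}: service cost 256
{A, B, D, E}: service cost 264
Among all 5 size-4 choices, {A, B, C, D} is lowest.

Choose A, B, C and D; total service cost 227.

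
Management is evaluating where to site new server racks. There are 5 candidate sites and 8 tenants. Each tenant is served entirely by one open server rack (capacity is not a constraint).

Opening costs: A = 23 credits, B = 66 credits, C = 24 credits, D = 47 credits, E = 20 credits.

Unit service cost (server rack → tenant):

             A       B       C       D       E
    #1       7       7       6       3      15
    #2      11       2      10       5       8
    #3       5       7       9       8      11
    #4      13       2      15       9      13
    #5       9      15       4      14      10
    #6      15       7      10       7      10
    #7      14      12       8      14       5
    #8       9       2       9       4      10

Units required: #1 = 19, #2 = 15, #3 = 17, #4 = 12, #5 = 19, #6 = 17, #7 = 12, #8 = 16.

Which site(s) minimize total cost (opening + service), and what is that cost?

For any fixed open set, each tenant goes to its cheapest open site; total = fixed + service.
{A, B, C, D, E}: #1→D 3·19=57, #2→B 2·15=30, #3→A 5·17=85, #4→B 2·12=24, #5→C 4·19=76, #6→B 7·17=119, #7→E 5·12=60, #8→B 2·16=32. Service 483; fixed 180; total 663.
{A, B, C, E}: service 540 + fixed 133 = 673
{B, C, D, E}: service 517 + fixed 157 = 674
{E}: #1→E 15·19=285, #2→E 8·15=120, #3→E 11·17=187, #4→E 13·12=156, #5→E 10·19=190, #6→E 10·17=170, #7→E 5·12=60, #8→E 10·16=160. Service 1328; fixed 20; total 1348.
No other subset beats 663.

Open A, B, C, D and E; minimum total cost 663.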